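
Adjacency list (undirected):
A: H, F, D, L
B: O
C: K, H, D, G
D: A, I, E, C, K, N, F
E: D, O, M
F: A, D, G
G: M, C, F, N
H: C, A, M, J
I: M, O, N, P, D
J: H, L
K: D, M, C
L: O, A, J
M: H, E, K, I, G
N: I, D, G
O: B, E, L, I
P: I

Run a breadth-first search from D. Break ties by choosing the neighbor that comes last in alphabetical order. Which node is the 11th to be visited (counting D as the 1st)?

P

Visit D; enqueue N, K, I, F, E, C, A → queue [N, K, I, F, E, C, A]
Visit N; enqueue G → queue [K, I, F, E, C, A, G]
Visit K; enqueue M → queue [I, F, E, C, A, G, M]
Visit I; enqueue P, O → queue [F, E, C, A, G, M, P, O]
Visit F → queue [E, C, A, G, M, P, O]
Visit E → queue [C, A, G, M, P, O]
Visit C; enqueue H → queue [A, G, M, P, O, H]
Visit A; enqueue L → queue [G, M, P, O, H, L]
Visit G → queue [M, P, O, H, L]
Visit M → queue [P, O, H, L]
Visit P → queue [O, H, L]
Visit O; enqueue B → queue [H, L, B]
Visit H; enqueue J → queue [L, B, J]
Visit L → queue [B, J]
Visit B → queue [J]
Visit J → queue []

Visit order: D, N, K, I, F, E, C, A, G, M, P, O, H, L, B, J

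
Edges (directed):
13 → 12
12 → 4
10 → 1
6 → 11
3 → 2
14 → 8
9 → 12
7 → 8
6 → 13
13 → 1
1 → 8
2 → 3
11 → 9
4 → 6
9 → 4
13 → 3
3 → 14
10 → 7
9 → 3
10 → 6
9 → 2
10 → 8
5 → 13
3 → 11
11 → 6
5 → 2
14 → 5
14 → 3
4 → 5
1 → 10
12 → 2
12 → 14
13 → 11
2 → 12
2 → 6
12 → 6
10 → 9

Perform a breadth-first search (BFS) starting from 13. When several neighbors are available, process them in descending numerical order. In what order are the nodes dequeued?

13 12 11 3 1 14 6 4 2 9 10 8 5 7

Visit 13; enqueue 12, 11, 3, 1 → queue [12, 11, 3, 1]
Visit 12; enqueue 14, 6, 4, 2 → queue [11, 3, 1, 14, 6, 4, 2]
Visit 11; enqueue 9 → queue [3, 1, 14, 6, 4, 2, 9]
Visit 3 → queue [1, 14, 6, 4, 2, 9]
Visit 1; enqueue 10, 8 → queue [14, 6, 4, 2, 9, 10, 8]
Visit 14; enqueue 5 → queue [6, 4, 2, 9, 10, 8, 5]
Visit 6 → queue [4, 2, 9, 10, 8, 5]
Visit 4 → queue [2, 9, 10, 8, 5]
Visit 2 → queue [9, 10, 8, 5]
Visit 9 → queue [10, 8, 5]
Visit 10; enqueue 7 → queue [8, 5, 7]
Visit 8 → queue [5, 7]
Visit 5 → queue [7]
Visit 7 → queue []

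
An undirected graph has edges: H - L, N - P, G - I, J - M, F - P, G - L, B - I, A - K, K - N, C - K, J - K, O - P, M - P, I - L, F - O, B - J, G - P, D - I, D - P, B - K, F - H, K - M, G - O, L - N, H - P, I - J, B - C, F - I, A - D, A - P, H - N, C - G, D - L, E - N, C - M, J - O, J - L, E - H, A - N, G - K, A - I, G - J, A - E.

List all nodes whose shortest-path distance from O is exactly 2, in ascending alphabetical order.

Level 0: O
Level 1: F, G, J, P
Level 2: A, B, C, D, H, I, K, L, M, N
Level 3: E

A, B, C, D, H, I, K, L, M, N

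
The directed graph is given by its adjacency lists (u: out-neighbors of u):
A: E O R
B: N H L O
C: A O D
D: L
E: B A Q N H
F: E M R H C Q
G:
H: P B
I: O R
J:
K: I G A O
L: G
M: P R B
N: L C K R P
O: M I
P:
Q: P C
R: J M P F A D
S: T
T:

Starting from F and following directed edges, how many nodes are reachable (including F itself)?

18

BFS from F visits: F, E, M, R, H, C, Q, B, A, N, P, J, D, O, L, K, I, G
Reachable nodes: 18 of 20 total.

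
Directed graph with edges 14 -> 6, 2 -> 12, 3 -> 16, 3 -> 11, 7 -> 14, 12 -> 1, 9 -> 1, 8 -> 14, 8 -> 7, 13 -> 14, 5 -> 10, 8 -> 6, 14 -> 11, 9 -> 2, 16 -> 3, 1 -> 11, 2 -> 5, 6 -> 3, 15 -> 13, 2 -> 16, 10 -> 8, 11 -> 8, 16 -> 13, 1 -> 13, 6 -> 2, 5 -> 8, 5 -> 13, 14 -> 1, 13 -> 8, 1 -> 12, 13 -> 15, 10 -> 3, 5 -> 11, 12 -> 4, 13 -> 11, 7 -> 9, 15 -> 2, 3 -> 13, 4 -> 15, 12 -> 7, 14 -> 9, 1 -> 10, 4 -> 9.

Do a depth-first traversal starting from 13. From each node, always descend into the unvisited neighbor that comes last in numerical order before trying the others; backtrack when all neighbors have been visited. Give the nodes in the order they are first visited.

Visit 13
13 → 15
15 → 2
2 → 16
16 → 3
3 → 11
11 → 8
8 → 14
14 → 9
9 → 1
1 → 12
12 → 7
12 → 4
1 → 10
14 → 6
2 → 5

13, 15, 2, 16, 3, 11, 8, 14, 9, 1, 12, 7, 4, 10, 6, 5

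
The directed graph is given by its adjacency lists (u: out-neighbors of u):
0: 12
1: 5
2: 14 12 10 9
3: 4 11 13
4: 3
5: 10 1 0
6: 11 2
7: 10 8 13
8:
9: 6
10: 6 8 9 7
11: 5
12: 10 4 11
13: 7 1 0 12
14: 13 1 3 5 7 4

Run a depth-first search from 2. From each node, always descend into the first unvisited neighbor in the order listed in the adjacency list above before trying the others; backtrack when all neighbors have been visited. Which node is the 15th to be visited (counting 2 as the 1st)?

Visit 2
2 → 14
14 → 13
13 → 7
7 → 10
10 → 6
6 → 11
11 → 5
5 → 1
5 → 0
0 → 12
12 → 4
4 → 3
10 → 8
10 → 9

Visit order: 2, 14, 13, 7, 10, 6, 11, 5, 1, 0, 12, 4, 3, 8, 9

9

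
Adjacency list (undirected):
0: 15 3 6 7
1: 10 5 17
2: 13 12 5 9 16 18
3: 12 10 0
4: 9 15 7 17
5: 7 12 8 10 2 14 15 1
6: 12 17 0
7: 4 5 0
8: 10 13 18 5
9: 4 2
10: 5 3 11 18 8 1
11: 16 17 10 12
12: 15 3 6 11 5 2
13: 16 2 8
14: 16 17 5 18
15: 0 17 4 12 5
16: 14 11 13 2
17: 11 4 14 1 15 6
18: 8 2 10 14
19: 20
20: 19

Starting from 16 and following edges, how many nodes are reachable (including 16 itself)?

19

BFS from 16 visits: 16, 14, 13, 11, 2, 18, 17, 5, 8, 12, 10, 9, 15, 6, 4, 1, 7, 3, 0
Reachable nodes: 19 of 21 total.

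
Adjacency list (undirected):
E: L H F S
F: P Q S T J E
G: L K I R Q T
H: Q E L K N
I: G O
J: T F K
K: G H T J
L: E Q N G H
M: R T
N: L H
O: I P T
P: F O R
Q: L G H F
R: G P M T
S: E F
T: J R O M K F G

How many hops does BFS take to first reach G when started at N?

Level 0: N
Level 1: H, L
Level 2: E, G, K, Q
Level 3: F, I, J, R, S, T
Level 4: M, O, P
G first appears at level 2.

2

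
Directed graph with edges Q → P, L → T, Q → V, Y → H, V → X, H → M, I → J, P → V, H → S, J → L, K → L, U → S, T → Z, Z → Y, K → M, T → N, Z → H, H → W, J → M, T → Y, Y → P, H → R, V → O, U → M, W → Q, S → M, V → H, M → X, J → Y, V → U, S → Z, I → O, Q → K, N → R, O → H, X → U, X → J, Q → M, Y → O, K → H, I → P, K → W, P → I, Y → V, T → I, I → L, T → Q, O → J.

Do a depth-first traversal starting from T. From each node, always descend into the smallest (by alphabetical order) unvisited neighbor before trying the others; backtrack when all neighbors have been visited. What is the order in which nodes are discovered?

T, I, J, L, M, X, U, S, Z, H, R, W, Q, K, P, V, O, Y, N

Visit T
T → I
I → J
J → L
J → M
M → X
X → U
U → S
S → Z
Z → H
H → R
H → W
W → Q
Q → K
Q → P
P → V
V → O
Z → Y
T → N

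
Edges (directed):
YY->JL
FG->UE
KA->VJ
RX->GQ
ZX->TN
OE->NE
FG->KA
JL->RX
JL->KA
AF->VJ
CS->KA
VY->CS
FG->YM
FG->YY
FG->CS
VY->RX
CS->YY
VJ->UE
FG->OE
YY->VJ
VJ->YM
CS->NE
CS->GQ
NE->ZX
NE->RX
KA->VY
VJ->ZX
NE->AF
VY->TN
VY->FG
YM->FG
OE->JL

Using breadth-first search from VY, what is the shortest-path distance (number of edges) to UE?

2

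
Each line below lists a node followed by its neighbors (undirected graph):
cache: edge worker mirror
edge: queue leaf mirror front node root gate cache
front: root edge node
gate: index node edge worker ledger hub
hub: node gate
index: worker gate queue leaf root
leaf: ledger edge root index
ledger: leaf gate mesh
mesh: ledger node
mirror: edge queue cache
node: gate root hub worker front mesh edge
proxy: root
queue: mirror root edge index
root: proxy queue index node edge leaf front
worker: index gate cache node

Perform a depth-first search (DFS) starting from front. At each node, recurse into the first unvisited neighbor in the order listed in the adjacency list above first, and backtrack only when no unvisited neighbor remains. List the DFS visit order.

Visit front
front → root
root → proxy
root → queue
queue → mirror
mirror → edge
edge → leaf
leaf → ledger
ledger → gate
gate → index
index → worker
worker → cache
worker → node
node → hub
node → mesh

front → root → proxy → queue → mirror → edge → leaf → ledger → gate → index → worker → cache → node → hub → mesh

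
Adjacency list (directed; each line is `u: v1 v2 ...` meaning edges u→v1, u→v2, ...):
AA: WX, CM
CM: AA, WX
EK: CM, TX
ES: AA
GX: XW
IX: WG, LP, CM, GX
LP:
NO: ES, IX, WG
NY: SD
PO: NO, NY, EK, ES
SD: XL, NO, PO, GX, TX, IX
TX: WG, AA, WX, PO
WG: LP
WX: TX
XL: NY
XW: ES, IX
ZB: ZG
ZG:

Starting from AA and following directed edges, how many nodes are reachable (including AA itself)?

16

BFS from AA visits: AA, CM, WX, TX, PO, WG, EK, ES, NO, NY, LP, IX, SD, GX, XL, XW
Reachable nodes: 16 of 18 total.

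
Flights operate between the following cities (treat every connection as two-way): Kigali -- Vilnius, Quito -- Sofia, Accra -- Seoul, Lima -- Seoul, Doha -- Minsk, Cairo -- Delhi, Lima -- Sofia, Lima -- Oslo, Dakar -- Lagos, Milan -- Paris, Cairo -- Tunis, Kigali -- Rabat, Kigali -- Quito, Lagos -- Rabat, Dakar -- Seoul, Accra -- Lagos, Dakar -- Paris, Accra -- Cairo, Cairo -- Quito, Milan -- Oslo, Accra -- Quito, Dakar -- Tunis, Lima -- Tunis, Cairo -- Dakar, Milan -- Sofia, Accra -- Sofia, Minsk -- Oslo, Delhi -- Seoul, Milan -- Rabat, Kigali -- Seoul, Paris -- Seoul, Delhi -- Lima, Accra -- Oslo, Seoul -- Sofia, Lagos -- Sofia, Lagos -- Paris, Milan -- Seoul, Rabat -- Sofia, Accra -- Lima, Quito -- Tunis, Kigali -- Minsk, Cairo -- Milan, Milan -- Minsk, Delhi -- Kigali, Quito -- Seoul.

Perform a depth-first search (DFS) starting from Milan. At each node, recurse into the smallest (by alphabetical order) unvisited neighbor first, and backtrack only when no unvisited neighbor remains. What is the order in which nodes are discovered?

Milan, Cairo, Accra, Lagos, Dakar, Paris, Seoul, Delhi, Kigali, Minsk, Doha, Oslo, Lima, Sofia, Quito, Tunis, Rabat, Vilnius

Visit Milan
Milan → Cairo
Cairo → Accra
Accra → Lagos
Lagos → Dakar
Dakar → Paris
Paris → Seoul
Seoul → Delhi
Delhi → Kigali
Kigali → Minsk
Minsk → Doha
Minsk → Oslo
Oslo → Lima
Lima → Sofia
Sofia → Quito
Quito → Tunis
Sofia → Rabat
Kigali → Vilnius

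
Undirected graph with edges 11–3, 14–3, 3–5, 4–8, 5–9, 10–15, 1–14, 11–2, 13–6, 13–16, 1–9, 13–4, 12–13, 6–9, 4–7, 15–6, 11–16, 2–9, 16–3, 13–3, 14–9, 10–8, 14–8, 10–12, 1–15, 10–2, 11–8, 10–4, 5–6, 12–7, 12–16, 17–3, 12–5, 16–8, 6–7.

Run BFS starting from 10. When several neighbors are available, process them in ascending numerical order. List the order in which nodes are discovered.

Visit 10; enqueue 2, 4, 8, 12, 15 → queue [2, 4, 8, 12, 15]
Visit 2; enqueue 9, 11 → queue [4, 8, 12, 15, 9, 11]
Visit 4; enqueue 7, 13 → queue [8, 12, 15, 9, 11, 7, 13]
Visit 8; enqueue 14, 16 → queue [12, 15, 9, 11, 7, 13, 14, 16]
Visit 12; enqueue 5 → queue [15, 9, 11, 7, 13, 14, 16, 5]
Visit 15; enqueue 1, 6 → queue [9, 11, 7, 13, 14, 16, 5, 1, 6]
Visit 9 → queue [11, 7, 13, 14, 16, 5, 1, 6]
Visit 11; enqueue 3 → queue [7, 13, 14, 16, 5, 1, 6, 3]
Visit 7 → queue [13, 14, 16, 5, 1, 6, 3]
Visit 13 → queue [14, 16, 5, 1, 6, 3]
Visit 14 → queue [16, 5, 1, 6, 3]
Visit 16 → queue [5, 1, 6, 3]
Visit 5 → queue [1, 6, 3]
Visit 1 → queue [6, 3]
Visit 6 → queue [3]
Visit 3; enqueue 17 → queue [17]
Visit 17 → queue []

10 2 4 8 12 15 9 11 7 13 14 16 5 1 6 3 17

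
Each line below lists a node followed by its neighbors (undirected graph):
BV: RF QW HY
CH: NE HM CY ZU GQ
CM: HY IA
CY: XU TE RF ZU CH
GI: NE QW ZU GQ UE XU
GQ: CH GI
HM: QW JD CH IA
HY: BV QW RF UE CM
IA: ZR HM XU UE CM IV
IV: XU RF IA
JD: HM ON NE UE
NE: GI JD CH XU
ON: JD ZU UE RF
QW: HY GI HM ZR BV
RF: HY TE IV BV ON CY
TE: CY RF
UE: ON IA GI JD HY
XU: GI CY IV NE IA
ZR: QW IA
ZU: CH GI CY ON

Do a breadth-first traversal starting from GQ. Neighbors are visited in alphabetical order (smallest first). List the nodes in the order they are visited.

Visit GQ; enqueue CH, GI → queue [CH, GI]
Visit CH; enqueue CY, HM, NE, ZU → queue [GI, CY, HM, NE, ZU]
Visit GI; enqueue QW, UE, XU → queue [CY, HM, NE, ZU, QW, UE, XU]
Visit CY; enqueue RF, TE → queue [HM, NE, ZU, QW, UE, XU, RF, TE]
Visit HM; enqueue IA, JD → queue [NE, ZU, QW, UE, XU, RF, TE, IA, JD]
Visit NE → queue [ZU, QW, UE, XU, RF, TE, IA, JD]
Visit ZU; enqueue ON → queue [QW, UE, XU, RF, TE, IA, JD, ON]
Visit QW; enqueue BV, HY, ZR → queue [UE, XU, RF, TE, IA, JD, ON, BV, HY, ZR]
Visit UE → queue [XU, RF, TE, IA, JD, ON, BV, HY, ZR]
Visit XU; enqueue IV → queue [RF, TE, IA, JD, ON, BV, HY, ZR, IV]
Visit RF → queue [TE, IA, JD, ON, BV, HY, ZR, IV]
Visit TE → queue [IA, JD, ON, BV, HY, ZR, IV]
Visit IA; enqueue CM → queue [JD, ON, BV, HY, ZR, IV, CM]
Visit JD → queue [ON, BV, HY, ZR, IV, CM]
Visit ON → queue [BV, HY, ZR, IV, CM]
Visit BV → queue [HY, ZR, IV, CM]
Visit HY → queue [ZR, IV, CM]
Visit ZR → queue [IV, CM]
Visit IV → queue [CM]
Visit CM → queue []

GQ CH GI CY HM NE ZU QW UE XU RF TE IA JD ON BV HY ZR IV CM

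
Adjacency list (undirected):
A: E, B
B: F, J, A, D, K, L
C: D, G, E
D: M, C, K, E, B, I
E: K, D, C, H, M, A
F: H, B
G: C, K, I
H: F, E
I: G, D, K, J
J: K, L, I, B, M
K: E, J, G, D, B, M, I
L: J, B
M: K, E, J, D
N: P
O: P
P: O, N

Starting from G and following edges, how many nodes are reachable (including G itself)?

BFS from G visits: G, C, I, K, D, E, J, B, M, A, H, L, F
Reachable nodes: 13 of 16 total.

13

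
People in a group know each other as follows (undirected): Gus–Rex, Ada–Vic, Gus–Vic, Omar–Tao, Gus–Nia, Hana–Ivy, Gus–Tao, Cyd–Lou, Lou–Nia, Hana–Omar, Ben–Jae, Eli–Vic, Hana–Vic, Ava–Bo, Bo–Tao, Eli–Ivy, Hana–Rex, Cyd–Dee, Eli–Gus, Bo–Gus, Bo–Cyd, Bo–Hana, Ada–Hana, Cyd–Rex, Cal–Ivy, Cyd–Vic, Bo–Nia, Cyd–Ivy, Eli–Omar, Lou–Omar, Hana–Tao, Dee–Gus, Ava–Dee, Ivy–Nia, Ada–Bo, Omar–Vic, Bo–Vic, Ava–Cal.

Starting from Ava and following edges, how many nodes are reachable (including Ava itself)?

BFS from Ava visits: Ava, Bo, Cal, Dee, Ada, Cyd, Gus, Hana, Nia, Tao, Vic, Ivy, Lou, Rex, Eli, Omar
Reachable nodes: 16 of 18 total.

16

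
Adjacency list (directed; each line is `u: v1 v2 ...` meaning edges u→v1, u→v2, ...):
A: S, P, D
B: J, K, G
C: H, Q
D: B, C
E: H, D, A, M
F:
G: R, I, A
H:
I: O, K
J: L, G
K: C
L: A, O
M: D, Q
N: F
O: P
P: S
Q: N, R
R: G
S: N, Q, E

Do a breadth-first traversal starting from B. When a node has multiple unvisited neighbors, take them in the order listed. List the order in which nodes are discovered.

B, J, K, G, L, C, R, I, A, O, H, Q, S, P, D, N, E, F, M

Visit B; enqueue J, K, G → queue [J, K, G]
Visit J; enqueue L → queue [K, G, L]
Visit K; enqueue C → queue [G, L, C]
Visit G; enqueue R, I, A → queue [L, C, R, I, A]
Visit L; enqueue O → queue [C, R, I, A, O]
Visit C; enqueue H, Q → queue [R, I, A, O, H, Q]
Visit R → queue [I, A, O, H, Q]
Visit I → queue [A, O, H, Q]
Visit A; enqueue S, P, D → queue [O, H, Q, S, P, D]
Visit O → queue [H, Q, S, P, D]
Visit H → queue [Q, S, P, D]
Visit Q; enqueue N → queue [S, P, D, N]
Visit S; enqueue E → queue [P, D, N, E]
Visit P → queue [D, N, E]
Visit D → queue [N, E]
Visit N; enqueue F → queue [E, F]
Visit E; enqueue M → queue [F, M]
Visit F → queue [M]
Visit M → queue []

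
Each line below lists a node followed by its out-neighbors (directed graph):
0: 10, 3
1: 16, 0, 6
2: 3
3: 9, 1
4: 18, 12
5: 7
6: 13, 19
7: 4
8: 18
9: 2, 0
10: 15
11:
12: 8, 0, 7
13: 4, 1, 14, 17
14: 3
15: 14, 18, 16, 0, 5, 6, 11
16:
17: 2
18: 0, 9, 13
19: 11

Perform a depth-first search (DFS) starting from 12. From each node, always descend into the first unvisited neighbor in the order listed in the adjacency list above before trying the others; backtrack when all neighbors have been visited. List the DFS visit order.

12 8 18 0 10 15 14 3 9 2 1 16 6 13 4 17 19 11 5 7

Visit 12
12 → 8
8 → 18
18 → 0
0 → 10
10 → 15
15 → 14
14 → 3
3 → 9
9 → 2
3 → 1
1 → 16
1 → 6
6 → 13
13 → 4
13 → 17
6 → 19
19 → 11
15 → 5
5 → 7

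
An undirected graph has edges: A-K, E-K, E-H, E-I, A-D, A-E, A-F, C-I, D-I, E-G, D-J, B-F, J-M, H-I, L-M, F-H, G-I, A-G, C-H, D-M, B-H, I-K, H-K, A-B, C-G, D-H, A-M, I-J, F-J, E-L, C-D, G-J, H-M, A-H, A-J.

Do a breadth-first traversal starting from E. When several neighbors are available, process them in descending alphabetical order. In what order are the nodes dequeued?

E -> L -> K -> I -> H -> G -> A -> M -> J -> D -> C -> F -> B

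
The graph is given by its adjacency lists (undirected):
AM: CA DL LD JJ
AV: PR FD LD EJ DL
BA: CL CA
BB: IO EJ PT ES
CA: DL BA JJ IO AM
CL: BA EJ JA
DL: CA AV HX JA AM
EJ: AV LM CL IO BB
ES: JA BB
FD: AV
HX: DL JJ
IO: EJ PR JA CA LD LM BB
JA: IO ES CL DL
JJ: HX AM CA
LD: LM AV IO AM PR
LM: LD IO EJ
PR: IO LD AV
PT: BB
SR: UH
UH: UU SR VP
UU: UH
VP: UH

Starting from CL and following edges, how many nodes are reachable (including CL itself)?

BFS from CL visits: CL, BA, EJ, JA, CA, AV, BB, IO, LM, DL, ES, AM, JJ, FD, LD, PR, PT, HX
Reachable nodes: 18 of 22 total.

18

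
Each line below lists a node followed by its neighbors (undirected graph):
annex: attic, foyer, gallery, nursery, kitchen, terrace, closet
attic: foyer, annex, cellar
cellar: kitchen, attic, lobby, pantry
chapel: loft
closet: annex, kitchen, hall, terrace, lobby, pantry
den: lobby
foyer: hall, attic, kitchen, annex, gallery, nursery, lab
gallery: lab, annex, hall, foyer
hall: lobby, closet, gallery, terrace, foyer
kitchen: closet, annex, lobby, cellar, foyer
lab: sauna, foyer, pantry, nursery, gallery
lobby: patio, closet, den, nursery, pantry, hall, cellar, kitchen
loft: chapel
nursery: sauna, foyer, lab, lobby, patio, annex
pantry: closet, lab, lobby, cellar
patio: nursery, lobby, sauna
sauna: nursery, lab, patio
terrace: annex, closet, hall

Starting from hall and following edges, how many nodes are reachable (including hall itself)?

BFS from hall visits: hall, terrace, lobby, gallery, foyer, closet, annex, patio, pantry, nursery, kitchen, den, cellar, lab, attic, sauna
Reachable nodes: 16 of 18 total.

16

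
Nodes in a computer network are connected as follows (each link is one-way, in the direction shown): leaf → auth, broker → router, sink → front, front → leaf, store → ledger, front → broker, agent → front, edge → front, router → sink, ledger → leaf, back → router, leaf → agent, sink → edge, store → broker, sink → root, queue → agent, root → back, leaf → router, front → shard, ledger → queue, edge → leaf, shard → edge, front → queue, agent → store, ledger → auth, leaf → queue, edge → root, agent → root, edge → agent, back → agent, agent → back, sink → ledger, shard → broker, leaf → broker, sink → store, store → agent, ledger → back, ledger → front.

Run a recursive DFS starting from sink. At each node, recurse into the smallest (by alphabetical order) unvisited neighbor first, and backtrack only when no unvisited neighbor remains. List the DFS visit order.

Visit sink
sink → edge
edge → agent
agent → back
back → router
agent → front
front → broker
front → leaf
leaf → auth
leaf → queue
front → shard
agent → root
agent → store
store → ledger

sink → edge → agent → back → router → front → broker → leaf → auth → queue → shard → root → store → ledger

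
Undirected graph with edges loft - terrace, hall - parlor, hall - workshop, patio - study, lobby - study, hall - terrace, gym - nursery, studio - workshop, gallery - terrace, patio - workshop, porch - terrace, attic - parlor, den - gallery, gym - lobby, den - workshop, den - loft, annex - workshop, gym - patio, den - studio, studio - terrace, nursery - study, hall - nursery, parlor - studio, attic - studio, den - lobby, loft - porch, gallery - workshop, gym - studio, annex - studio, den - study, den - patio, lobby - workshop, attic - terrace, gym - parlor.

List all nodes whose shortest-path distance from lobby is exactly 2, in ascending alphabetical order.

Level 0: lobby
Level 1: den, gym, study, workshop
Level 2: annex, gallery, hall, loft, nursery, parlor, patio, studio
Level 3: attic, porch, terrace

annex, gallery, hall, loft, nursery, parlor, patio, studio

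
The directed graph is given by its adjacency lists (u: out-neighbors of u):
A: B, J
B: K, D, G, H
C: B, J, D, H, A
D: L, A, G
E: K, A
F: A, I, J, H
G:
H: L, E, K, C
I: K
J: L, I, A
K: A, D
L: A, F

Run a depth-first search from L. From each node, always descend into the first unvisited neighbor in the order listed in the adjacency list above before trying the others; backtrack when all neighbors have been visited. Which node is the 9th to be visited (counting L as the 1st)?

C

Visit L
L → A
A → B
B → K
K → D
D → G
B → H
H → E
H → C
C → J
J → I
L → F

Visit order: L, A, B, K, D, G, H, E, C, J, I, F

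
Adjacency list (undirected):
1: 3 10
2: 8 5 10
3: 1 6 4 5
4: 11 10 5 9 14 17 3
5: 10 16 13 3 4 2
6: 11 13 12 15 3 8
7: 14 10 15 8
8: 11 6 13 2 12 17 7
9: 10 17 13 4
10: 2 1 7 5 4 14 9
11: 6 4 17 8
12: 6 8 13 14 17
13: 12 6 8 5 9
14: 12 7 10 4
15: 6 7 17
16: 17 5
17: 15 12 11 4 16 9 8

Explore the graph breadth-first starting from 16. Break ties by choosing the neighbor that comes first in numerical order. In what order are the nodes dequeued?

Visit 16; enqueue 5, 17 → queue [5, 17]
Visit 5; enqueue 2, 3, 4, 10, 13 → queue [17, 2, 3, 4, 10, 13]
Visit 17; enqueue 8, 9, 11, 12, 15 → queue [2, 3, 4, 10, 13, 8, 9, 11, 12, 15]
Visit 2 → queue [3, 4, 10, 13, 8, 9, 11, 12, 15]
Visit 3; enqueue 1, 6 → queue [4, 10, 13, 8, 9, 11, 12, 15, 1, 6]
Visit 4; enqueue 14 → queue [10, 13, 8, 9, 11, 12, 15, 1, 6, 14]
Visit 10; enqueue 7 → queue [13, 8, 9, 11, 12, 15, 1, 6, 14, 7]
Visit 13 → queue [8, 9, 11, 12, 15, 1, 6, 14, 7]
Visit 8 → queue [9, 11, 12, 15, 1, 6, 14, 7]
Visit 9 → queue [11, 12, 15, 1, 6, 14, 7]
Visit 11 → queue [12, 15, 1, 6, 14, 7]
Visit 12 → queue [15, 1, 6, 14, 7]
Visit 15 → queue [1, 6, 14, 7]
Visit 1 → queue [6, 14, 7]
Visit 6 → queue [14, 7]
Visit 14 → queue [7]
Visit 7 → queue []

16 5 17 2 3 4 10 13 8 9 11 12 15 1 6 14 7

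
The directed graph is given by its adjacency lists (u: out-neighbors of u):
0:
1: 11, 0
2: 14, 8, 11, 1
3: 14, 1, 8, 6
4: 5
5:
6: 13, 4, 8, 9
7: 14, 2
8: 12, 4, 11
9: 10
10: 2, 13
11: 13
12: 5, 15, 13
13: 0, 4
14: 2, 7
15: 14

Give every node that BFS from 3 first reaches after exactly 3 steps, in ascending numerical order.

5, 10, 15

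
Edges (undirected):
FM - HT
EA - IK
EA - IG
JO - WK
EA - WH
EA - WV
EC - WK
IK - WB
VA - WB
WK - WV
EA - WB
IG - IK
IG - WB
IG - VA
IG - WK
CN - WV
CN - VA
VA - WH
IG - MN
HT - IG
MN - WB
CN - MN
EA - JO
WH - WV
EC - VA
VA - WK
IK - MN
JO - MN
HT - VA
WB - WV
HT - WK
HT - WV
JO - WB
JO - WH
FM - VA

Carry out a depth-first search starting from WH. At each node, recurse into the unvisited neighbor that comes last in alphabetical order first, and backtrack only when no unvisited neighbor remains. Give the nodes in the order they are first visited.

WH, WV, WK, VA, WB, MN, JO, EA, IK, IG, HT, FM, CN, EC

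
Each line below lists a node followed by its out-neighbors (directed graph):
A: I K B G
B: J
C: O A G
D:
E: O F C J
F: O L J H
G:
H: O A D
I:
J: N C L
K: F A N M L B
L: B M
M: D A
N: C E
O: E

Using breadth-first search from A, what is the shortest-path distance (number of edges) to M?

Level 0: A
Level 1: B, G, I, K
Level 2: F, J, L, M, N
Level 3: C, D, E, H, O
M first appears at level 2.

2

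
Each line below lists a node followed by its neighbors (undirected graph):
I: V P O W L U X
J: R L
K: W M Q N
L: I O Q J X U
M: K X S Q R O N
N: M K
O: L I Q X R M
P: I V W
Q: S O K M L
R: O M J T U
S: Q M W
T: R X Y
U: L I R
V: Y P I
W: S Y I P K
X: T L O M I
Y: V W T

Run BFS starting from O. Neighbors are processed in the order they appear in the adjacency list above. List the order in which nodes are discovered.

O, L, I, Q, X, R, M, J, U, V, P, W, S, K, T, N, Y

Visit O; enqueue L, I, Q, X, R, M → queue [L, I, Q, X, R, M]
Visit L; enqueue J, U → queue [I, Q, X, R, M, J, U]
Visit I; enqueue V, P, W → queue [Q, X, R, M, J, U, V, P, W]
Visit Q; enqueue S, K → queue [X, R, M, J, U, V, P, W, S, K]
Visit X; enqueue T → queue [R, M, J, U, V, P, W, S, K, T]
Visit R → queue [M, J, U, V, P, W, S, K, T]
Visit M; enqueue N → queue [J, U, V, P, W, S, K, T, N]
Visit J → queue [U, V, P, W, S, K, T, N]
Visit U → queue [V, P, W, S, K, T, N]
Visit V; enqueue Y → queue [P, W, S, K, T, N, Y]
Visit P → queue [W, S, K, T, N, Y]
Visit W → queue [S, K, T, N, Y]
Visit S → queue [K, T, N, Y]
Visit K → queue [T, N, Y]
Visit T → queue [N, Y]
Visit N → queue [Y]
Visit Y → queue []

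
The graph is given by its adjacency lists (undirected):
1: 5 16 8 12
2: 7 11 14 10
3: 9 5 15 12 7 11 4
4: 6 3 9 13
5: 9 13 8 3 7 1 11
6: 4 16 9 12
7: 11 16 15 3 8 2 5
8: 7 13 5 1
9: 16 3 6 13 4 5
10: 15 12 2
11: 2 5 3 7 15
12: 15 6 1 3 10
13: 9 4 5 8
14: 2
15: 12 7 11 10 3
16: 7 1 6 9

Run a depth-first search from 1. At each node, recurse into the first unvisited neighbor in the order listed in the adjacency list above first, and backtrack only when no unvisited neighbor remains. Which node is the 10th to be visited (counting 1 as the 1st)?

15

Visit 1
1 → 5
5 → 9
9 → 16
16 → 7
7 → 11
11 → 2
2 → 14
2 → 10
10 → 15
15 → 12
12 → 6
6 → 4
4 → 3
4 → 13
13 → 8

Visit order: 1, 5, 9, 16, 7, 11, 2, 14, 10, 15, 12, 6, 4, 3, 13, 8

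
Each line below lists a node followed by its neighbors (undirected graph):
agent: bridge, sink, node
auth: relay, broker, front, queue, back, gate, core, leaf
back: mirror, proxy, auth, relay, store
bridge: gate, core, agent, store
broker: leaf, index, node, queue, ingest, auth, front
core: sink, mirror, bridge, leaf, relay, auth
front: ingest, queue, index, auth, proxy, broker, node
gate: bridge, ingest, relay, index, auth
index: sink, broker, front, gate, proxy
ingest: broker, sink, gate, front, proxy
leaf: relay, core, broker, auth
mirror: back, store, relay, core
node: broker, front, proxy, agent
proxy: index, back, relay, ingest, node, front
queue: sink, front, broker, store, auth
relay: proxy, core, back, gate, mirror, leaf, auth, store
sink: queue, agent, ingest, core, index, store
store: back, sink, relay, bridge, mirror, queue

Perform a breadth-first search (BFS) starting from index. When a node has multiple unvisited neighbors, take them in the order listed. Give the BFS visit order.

Visit index; enqueue sink, broker, front, gate, proxy → queue [sink, broker, front, gate, proxy]
Visit sink; enqueue queue, agent, ingest, core, store → queue [broker, front, gate, proxy, queue, agent, ingest, core, store]
Visit broker; enqueue leaf, node, auth → queue [front, gate, proxy, queue, agent, ingest, core, store, leaf, node, auth]
Visit front → queue [gate, proxy, queue, agent, ingest, core, store, leaf, node, auth]
Visit gate; enqueue bridge, relay → queue [proxy, queue, agent, ingest, core, store, leaf, node, auth, bridge, relay]
Visit proxy; enqueue back → queue [queue, agent, ingest, core, store, leaf, node, auth, bridge, relay, back]
Visit queue → queue [agent, ingest, core, store, leaf, node, auth, bridge, relay, back]
Visit agent → queue [ingest, core, store, leaf, node, auth, bridge, relay, back]
Visit ingest → queue [core, store, leaf, node, auth, bridge, relay, back]
Visit core; enqueue mirror → queue [store, leaf, node, auth, bridge, relay, back, mirror]
Visit store → queue [leaf, node, auth, bridge, relay, back, mirror]
Visit leaf → queue [node, auth, bridge, relay, back, mirror]
Visit node → queue [auth, bridge, relay, back, mirror]
Visit auth → queue [bridge, relay, back, mirror]
Visit bridge → queue [relay, back, mirror]
Visit relay → queue [back, mirror]
Visit back → queue [mirror]
Visit mirror → queue []

index → sink → broker → front → gate → proxy → queue → agent → ingest → core → store → leaf → node → auth → bridge → relay → back → mirror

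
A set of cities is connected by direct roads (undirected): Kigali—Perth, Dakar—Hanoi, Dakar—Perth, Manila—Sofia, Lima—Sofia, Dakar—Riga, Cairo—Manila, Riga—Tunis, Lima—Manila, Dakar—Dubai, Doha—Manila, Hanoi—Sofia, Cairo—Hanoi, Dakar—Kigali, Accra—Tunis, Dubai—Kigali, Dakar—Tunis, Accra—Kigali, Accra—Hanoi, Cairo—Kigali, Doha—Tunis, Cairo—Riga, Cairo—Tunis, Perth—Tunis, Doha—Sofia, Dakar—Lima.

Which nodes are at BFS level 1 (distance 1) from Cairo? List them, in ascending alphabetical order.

Hanoi, Kigali, Manila, Riga, Tunis

Level 0: Cairo
Level 1: Hanoi, Kigali, Manila, Riga, Tunis
Level 2: Accra, Dakar, Doha, Dubai, Lima, Perth, Sofia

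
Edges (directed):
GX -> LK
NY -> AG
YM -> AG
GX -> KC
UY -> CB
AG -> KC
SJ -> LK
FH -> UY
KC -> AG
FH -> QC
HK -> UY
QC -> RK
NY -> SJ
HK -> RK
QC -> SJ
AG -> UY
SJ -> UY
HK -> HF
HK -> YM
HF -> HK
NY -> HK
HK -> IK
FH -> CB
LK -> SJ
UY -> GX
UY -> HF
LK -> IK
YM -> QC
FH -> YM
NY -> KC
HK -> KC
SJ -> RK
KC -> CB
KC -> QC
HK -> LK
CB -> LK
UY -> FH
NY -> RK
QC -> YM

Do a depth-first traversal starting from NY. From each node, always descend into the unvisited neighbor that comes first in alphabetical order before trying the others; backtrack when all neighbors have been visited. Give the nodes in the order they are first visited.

NY, AG, KC, CB, LK, IK, SJ, RK, UY, FH, QC, YM, GX, HF, HK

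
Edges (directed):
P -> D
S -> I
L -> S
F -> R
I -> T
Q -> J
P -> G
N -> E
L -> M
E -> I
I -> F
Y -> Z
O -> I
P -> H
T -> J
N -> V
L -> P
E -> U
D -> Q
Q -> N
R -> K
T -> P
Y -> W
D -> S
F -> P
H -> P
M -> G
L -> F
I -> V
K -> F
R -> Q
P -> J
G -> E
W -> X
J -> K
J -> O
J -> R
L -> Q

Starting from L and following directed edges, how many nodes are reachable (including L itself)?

19

BFS from L visits: L, S, Q, P, M, F, I, N, J, H, G, D, R, V, T, E, O, K, U
Reachable nodes: 19 of 23 total.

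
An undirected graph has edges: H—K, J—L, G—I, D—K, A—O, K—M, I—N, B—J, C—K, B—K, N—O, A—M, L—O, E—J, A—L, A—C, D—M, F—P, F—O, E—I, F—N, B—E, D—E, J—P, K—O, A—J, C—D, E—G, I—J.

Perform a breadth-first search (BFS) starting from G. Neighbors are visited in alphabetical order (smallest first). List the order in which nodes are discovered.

G E I B D J N K C M A L P F O H

Visit G; enqueue E, I → queue [E, I]
Visit E; enqueue B, D, J → queue [I, B, D, J]
Visit I; enqueue N → queue [B, D, J, N]
Visit B; enqueue K → queue [D, J, N, K]
Visit D; enqueue C, M → queue [J, N, K, C, M]
Visit J; enqueue A, L, P → queue [N, K, C, M, A, L, P]
Visit N; enqueue F, O → queue [K, C, M, A, L, P, F, O]
Visit K; enqueue H → queue [C, M, A, L, P, F, O, H]
Visit C → queue [M, A, L, P, F, O, H]
Visit M → queue [A, L, P, F, O, H]
Visit A → queue [L, P, F, O, H]
Visit L → queue [P, F, O, H]
Visit P → queue [F, O, H]
Visit F → queue [O, H]
Visit O → queue [H]
Visit H → queue []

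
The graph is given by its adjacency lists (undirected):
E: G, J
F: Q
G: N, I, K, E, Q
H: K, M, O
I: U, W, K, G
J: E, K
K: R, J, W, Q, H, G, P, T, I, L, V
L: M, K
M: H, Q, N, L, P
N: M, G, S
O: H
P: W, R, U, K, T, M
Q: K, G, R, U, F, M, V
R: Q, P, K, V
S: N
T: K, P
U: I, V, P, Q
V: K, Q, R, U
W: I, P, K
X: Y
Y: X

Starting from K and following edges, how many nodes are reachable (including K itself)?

19

BFS from K visits: K, R, J, W, Q, H, G, P, T, I, L, V, E, U, F, M, O, N, S
Reachable nodes: 19 of 21 total.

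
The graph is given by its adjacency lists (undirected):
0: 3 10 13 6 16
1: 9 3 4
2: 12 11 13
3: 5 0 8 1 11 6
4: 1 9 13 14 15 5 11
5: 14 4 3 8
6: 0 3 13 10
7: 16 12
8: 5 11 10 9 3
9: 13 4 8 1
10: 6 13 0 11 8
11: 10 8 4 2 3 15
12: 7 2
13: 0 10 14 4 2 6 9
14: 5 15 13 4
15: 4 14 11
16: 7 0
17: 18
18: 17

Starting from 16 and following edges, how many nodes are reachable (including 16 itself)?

17

BFS from 16 visits: 16, 7, 0, 12, 3, 10, 13, 6, 2, 5, 8, 1, 11, 14, 4, 9, 15
Reachable nodes: 17 of 19 total.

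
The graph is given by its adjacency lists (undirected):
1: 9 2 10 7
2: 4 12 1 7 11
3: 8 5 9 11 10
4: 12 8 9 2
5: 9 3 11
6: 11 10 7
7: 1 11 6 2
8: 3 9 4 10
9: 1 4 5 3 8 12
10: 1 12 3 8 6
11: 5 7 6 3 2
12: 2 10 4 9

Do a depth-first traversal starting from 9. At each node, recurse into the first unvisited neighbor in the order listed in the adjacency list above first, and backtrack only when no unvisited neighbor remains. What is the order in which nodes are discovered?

9 1 2 4 12 10 3 8 5 11 7 6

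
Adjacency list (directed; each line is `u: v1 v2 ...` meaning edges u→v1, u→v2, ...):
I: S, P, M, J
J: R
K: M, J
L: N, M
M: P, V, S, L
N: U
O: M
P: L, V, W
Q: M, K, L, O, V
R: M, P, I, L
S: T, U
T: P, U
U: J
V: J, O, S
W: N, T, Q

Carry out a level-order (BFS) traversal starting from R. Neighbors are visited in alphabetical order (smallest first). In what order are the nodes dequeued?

R, I, L, M, P, J, S, N, V, W, T, U, O, Q, K

Visit R; enqueue I, L, M, P → queue [I, L, M, P]
Visit I; enqueue J, S → queue [L, M, P, J, S]
Visit L; enqueue N → queue [M, P, J, S, N]
Visit M; enqueue V → queue [P, J, S, N, V]
Visit P; enqueue W → queue [J, S, N, V, W]
Visit J → queue [S, N, V, W]
Visit S; enqueue T, U → queue [N, V, W, T, U]
Visit N → queue [V, W, T, U]
Visit V; enqueue O → queue [W, T, U, O]
Visit W; enqueue Q → queue [T, U, O, Q]
Visit T → queue [U, O, Q]
Visit U → queue [O, Q]
Visit O → queue [Q]
Visit Q; enqueue K → queue [K]
Visit K → queue []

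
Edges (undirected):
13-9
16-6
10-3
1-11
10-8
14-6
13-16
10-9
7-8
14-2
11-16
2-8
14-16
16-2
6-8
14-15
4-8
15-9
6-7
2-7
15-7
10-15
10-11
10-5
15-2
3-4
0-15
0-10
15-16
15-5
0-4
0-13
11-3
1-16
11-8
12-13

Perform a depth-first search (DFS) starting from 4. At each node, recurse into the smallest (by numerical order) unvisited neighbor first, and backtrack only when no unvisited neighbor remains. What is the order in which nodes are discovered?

4 → 0 → 10 → 3 → 11 → 1 → 16 → 2 → 7 → 6 → 8 → 14 → 15 → 5 → 9 → 13 → 12

Visit 4
4 → 0
0 → 10
10 → 3
3 → 11
11 → 1
1 → 16
16 → 2
2 → 7
7 → 6
6 → 8
6 → 14
14 → 15
15 → 5
15 → 9
9 → 13
13 → 12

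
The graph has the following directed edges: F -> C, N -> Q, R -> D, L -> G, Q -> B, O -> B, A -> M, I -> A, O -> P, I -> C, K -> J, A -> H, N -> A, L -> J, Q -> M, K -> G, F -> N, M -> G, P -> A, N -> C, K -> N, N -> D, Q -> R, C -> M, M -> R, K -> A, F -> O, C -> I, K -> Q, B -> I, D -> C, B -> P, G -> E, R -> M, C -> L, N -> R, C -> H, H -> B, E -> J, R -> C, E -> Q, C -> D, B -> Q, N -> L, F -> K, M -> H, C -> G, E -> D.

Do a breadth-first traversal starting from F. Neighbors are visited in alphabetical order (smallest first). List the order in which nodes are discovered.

Visit F; enqueue C, K, N, O → queue [C, K, N, O]
Visit C; enqueue D, G, H, I, L, M → queue [K, N, O, D, G, H, I, L, M]
Visit K; enqueue A, J, Q → queue [N, O, D, G, H, I, L, M, A, J, Q]
Visit N; enqueue R → queue [O, D, G, H, I, L, M, A, J, Q, R]
Visit O; enqueue B, P → queue [D, G, H, I, L, M, A, J, Q, R, B, P]
Visit D → queue [G, H, I, L, M, A, J, Q, R, B, P]
Visit G; enqueue E → queue [H, I, L, M, A, J, Q, R, B, P, E]
Visit H → queue [I, L, M, A, J, Q, R, B, P, E]
Visit I → queue [L, M, A, J, Q, R, B, P, E]
Visit L → queue [M, A, J, Q, R, B, P, E]
Visit M → queue [A, J, Q, R, B, P, E]
Visit A → queue [J, Q, R, B, P, E]
Visit J → queue [Q, R, B, P, E]
Visit Q → queue [R, B, P, E]
Visit R → queue [B, P, E]
Visit B → queue [P, E]
Visit P → queue [E]
Visit E → queue []

F → C → K → N → O → D → G → H → I → L → M → A → J → Q → R → B → P → E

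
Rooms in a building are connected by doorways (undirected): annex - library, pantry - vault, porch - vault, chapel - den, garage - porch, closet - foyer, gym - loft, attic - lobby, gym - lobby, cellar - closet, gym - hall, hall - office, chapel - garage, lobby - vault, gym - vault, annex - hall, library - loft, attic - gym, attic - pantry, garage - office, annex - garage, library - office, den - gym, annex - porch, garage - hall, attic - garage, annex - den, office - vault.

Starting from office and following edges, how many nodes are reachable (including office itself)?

14

BFS from office visits: office, garage, hall, library, vault, annex, attic, chapel, porch, gym, loft, lobby, pantry, den
Reachable nodes: 14 of 17 total.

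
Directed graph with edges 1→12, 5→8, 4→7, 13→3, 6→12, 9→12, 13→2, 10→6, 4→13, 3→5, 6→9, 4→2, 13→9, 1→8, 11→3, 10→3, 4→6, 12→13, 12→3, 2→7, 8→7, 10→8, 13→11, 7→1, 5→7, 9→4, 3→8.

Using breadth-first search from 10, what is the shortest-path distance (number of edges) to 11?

4

Level 0: 10
Level 1: 3, 6, 8
Level 2: 5, 7, 9, 12
Level 3: 1, 4, 13
Level 4: 2, 11
11 first appears at level 4.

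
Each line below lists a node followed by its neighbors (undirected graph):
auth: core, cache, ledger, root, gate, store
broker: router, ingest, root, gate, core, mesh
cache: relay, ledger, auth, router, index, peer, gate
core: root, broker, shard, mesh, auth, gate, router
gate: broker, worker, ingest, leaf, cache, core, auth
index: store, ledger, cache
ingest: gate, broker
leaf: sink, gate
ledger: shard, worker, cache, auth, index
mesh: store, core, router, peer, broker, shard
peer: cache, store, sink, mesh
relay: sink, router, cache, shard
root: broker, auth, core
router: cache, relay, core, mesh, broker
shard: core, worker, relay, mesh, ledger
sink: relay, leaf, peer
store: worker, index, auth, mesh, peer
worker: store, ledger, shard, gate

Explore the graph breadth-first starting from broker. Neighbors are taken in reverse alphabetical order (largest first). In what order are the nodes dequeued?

Visit broker; enqueue router, root, mesh, ingest, gate, core → queue [router, root, mesh, ingest, gate, core]
Visit router; enqueue relay, cache → queue [root, mesh, ingest, gate, core, relay, cache]
Visit root; enqueue auth → queue [mesh, ingest, gate, core, relay, cache, auth]
Visit mesh; enqueue store, shard, peer → queue [ingest, gate, core, relay, cache, auth, store, shard, peer]
Visit ingest → queue [gate, core, relay, cache, auth, store, shard, peer]
Visit gate; enqueue worker, leaf → queue [core, relay, cache, auth, store, shard, peer, worker, leaf]
Visit core → queue [relay, cache, auth, store, shard, peer, worker, leaf]
Visit relay; enqueue sink → queue [cache, auth, store, shard, peer, worker, leaf, sink]
Visit cache; enqueue ledger, index → queue [auth, store, shard, peer, worker, leaf, sink, ledger, index]
Visit auth → queue [store, shard, peer, worker, leaf, sink, ledger, index]
Visit store → queue [shard, peer, worker, leaf, sink, ledger, index]
Visit shard → queue [peer, worker, leaf, sink, ledger, index]
Visit peer → queue [worker, leaf, sink, ledger, index]
Visit worker → queue [leaf, sink, ledger, index]
Visit leaf → queue [sink, ledger, index]
Visit sink → queue [ledger, index]
Visit ledger → queue [index]
Visit index → queue []

broker router root mesh ingest gate core relay cache auth store shard peer worker leaf sink ledger index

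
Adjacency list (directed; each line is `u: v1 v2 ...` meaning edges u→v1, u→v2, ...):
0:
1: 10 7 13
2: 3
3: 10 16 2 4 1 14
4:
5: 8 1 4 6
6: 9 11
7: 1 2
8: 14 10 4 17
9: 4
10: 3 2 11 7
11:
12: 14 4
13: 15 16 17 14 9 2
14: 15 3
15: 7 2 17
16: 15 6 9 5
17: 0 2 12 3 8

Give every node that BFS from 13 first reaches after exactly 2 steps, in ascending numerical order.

0, 3, 4, 5, 6, 7, 8, 12

Level 0: 13
Level 1: 2, 9, 14, 15, 16, 17
Level 2: 0, 3, 4, 5, 6, 7, 8, 12
Level 3: 1, 10, 11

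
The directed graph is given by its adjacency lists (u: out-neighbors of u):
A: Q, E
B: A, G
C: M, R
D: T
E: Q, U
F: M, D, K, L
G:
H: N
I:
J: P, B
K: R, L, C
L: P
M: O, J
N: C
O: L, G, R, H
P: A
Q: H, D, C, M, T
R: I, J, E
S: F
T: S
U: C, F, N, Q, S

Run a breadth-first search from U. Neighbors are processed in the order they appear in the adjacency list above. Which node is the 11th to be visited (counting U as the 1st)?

Visit U; enqueue C, F, N, Q, S → queue [C, F, N, Q, S]
Visit C; enqueue M, R → queue [F, N, Q, S, M, R]
Visit F; enqueue D, K, L → queue [N, Q, S, M, R, D, K, L]
Visit N → queue [Q, S, M, R, D, K, L]
Visit Q; enqueue H, T → queue [S, M, R, D, K, L, H, T]
Visit S → queue [M, R, D, K, L, H, T]
Visit M; enqueue O, J → queue [R, D, K, L, H, T, O, J]
Visit R; enqueue I, E → queue [D, K, L, H, T, O, J, I, E]
Visit D → queue [K, L, H, T, O, J, I, E]
Visit K → queue [L, H, T, O, J, I, E]
Visit L; enqueue P → queue [H, T, O, J, I, E, P]
Visit H → queue [T, O, J, I, E, P]
Visit T → queue [O, J, I, E, P]
Visit O; enqueue G → queue [J, I, E, P, G]
Visit J; enqueue B → queue [I, E, P, G, B]
Visit I → queue [E, P, G, B]
Visit E → queue [P, G, B]
Visit P; enqueue A → queue [G, B, A]
Visit G → queue [B, A]
Visit B → queue [A]
Visit A → queue []

Visit order: U, C, F, N, Q, S, M, R, D, K, L, H, T, O, J, I, E, P, G, B, A

L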